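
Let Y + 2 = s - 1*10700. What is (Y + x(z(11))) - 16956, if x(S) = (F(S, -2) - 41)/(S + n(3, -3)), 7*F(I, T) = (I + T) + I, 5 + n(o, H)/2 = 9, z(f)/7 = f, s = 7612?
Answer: -2385501/119 ≈ -20046.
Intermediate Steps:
z(f) = 7*f
n(o, H) = 8 (n(o, H) = -10 + 2*9 = -10 + 18 = 8)
F(I, T) = T/7 + 2*I/7 (F(I, T) = ((I + T) + I)/7 = (T + 2*I)/7 = T/7 + 2*I/7)
Y = -3090 (Y = -2 + (7612 - 1*10700) = -2 + (7612 - 10700) = -2 - 3088 = -3090)
x(S) = (-289/7 + 2*S/7)/(8 + S) (x(S) = (((⅐)*(-2) + 2*S/7) - 41)/(S + 8) = ((-2/7 + 2*S/7) - 41)/(8 + S) = (-289/7 + 2*S/7)/(8 + S))
(Y + x(z(11))) - 16956 = (-3090 + (-289 + 2*(7*11))/(7*(8 + 7*11))) - 16956 = (-3090 + (-289 + 2*77)/(7*(8 + 77))) - 16956 = (-3090 + (⅐)*(-289 + 154)/85) - 16956 = (-3090 + (⅐)*(1/85)*(-135)) - 16956 = (-3090 - 27/119) - 16956 = -367737/119 - 16956 = -2385501/119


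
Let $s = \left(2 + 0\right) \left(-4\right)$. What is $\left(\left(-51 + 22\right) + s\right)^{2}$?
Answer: $1369$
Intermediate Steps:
$s = -8$ ($s = 2 \left(-4\right) = -8$)
$\left(\left(-51 + 22\right) + s\right)^{2} = \left(\left(-51 + 22\right) - 8\right)^{2} = \left(-29 - 8\right)^{2} = \left(-37\right)^{2} = 1369$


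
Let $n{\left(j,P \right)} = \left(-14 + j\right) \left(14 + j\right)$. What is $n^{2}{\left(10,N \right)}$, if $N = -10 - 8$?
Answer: $9216$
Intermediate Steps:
$N = -18$ ($N = -10 - 8 = -18$)
$n^{2}{\left(10,N \right)} = \left(-196 + 10^{2}\right)^{2} = \left(-196 + 100\right)^{2} = \left(-96\right)^{2} = 9216$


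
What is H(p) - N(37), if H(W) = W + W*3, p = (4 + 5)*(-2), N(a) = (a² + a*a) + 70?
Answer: -2880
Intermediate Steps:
N(a) = 70 + 2*a² (N(a) = (a² + a²) + 70 = 2*a² + 70 = 70 + 2*a²)
p = -18 (p = 9*(-2) = -18)
H(W) = 4*W (H(W) = W + 3*W = 4*W)
H(p) - N(37) = 4*(-18) - (70 + 2*37²) = -72 - (70 + 2*1369) = -72 - (70 + 2738) = -72 - 1*2808 = -72 - 2808 = -2880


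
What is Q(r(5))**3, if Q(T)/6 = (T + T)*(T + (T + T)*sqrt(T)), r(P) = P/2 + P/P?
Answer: 136590489 + 54000891*sqrt(14) ≈ 3.3864e+8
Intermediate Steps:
r(P) = 1 + P/2 (r(P) = P*(1/2) + 1 = P/2 + 1 = 1 + P/2)
Q(T) = 12*T*(T + 2*T**(3/2)) (Q(T) = 6*((T + T)*(T + (T + T)*sqrt(T))) = 6*((2*T)*(T + (2*T)*sqrt(T))) = 6*((2*T)*(T + 2*T**(3/2))) = 6*(2*T*(T + 2*T**(3/2))) = 12*T*(T + 2*T**(3/2)))
Q(r(5))**3 = (12*(1 + (1/2)*5)**2 + 24*(1 + (1/2)*5)**(5/2))**3 = (12*(1 + 5/2)**2 + 24*(1 + 5/2)**(5/2))**3 = (12*(7/2)**2 + 24*(7/2)**(5/2))**3 = (12*(49/4) + 24*(49*sqrt(14)/8))**3 = (147 + 147*sqrt(14))**3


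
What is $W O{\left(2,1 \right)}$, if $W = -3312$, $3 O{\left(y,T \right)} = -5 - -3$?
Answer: $2208$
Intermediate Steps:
$O{\left(y,T \right)} = - \frac{2}{3}$ ($O{\left(y,T \right)} = \frac{-5 - -3}{3} = \frac{-5 + 3}{3} = \frac{1}{3} \left(-2\right) = - \frac{2}{3}$)
$W O{\left(2,1 \right)} = \left(-3312\right) \left(- \frac{2}{3}\right) = 2208$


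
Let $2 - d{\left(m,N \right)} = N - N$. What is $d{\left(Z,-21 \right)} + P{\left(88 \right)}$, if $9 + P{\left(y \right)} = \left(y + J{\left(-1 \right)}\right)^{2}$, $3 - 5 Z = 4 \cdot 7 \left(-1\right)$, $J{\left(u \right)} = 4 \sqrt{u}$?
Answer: $7721 + 704 i \approx 7721.0 + 704.0 i$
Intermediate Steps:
$Z = \frac{31}{5}$ ($Z = \frac{3}{5} - \frac{4 \cdot 7 \left(-1\right)}{5} = \frac{3}{5} - \frac{28 \left(-1\right)}{5} = \frac{3}{5} - - \frac{28}{5} = \frac{3}{5} + \frac{28}{5} = \frac{31}{5} \approx 6.2$)
$d{\left(m,N \right)} = 2$ ($d{\left(m,N \right)} = 2 - \left(N - N\right) = 2 - 0 = 2 + 0 = 2$)
$P{\left(y \right)} = -9 + \left(y + 4 i\right)^{2}$ ($P{\left(y \right)} = -9 + \left(y + 4 \sqrt{-1}\right)^{2} = -9 + \left(y + 4 i\right)^{2}$)
$d{\left(Z,-21 \right)} + P{\left(88 \right)} = 2 - \left(9 - \left(88 + 4 i\right)^{2}\right) = -7 + \left(88 + 4 i\right)^{2}$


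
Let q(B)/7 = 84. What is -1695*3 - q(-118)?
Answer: -5673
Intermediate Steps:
q(B) = 588 (q(B) = 7*84 = 588)
-1695*3 - q(-118) = -1695*3 - 1*588 = -5085 - 588 = -5673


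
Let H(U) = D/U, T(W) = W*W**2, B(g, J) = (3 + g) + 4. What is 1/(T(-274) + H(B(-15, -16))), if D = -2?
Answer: -4/82283295 ≈ -4.8613e-8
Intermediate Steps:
B(g, J) = 7 + g
T(W) = W**3
H(U) = -2/U
1/(T(-274) + H(B(-15, -16))) = 1/((-274)**3 - 2/(7 - 15)) = 1/(-20570824 - 2/(-8)) = 1/(-20570824 - 2*(-1/8)) = 1/(-20570824 + 1/4) = 1/(-82283295/4) = -4/82283295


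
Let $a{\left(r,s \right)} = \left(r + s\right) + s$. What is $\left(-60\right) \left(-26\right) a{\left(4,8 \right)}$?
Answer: $31200$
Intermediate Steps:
$a{\left(r,s \right)} = r + 2 s$
$\left(-60\right) \left(-26\right) a{\left(4,8 \right)} = \left(-60\right) \left(-26\right) \left(4 + 2 \cdot 8\right) = 1560 \left(4 + 16\right) = 1560 \cdot 20 = 31200$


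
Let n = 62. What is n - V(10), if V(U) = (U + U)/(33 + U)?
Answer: 2646/43 ≈ 61.535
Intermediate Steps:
V(U) = 2*U/(33 + U) (V(U) = (2*U)/(33 + U) = 2*U/(33 + U))
n - V(10) = 62 - 2*10/(33 + 10) = 62 - 2*10/43 = 62 - 1*20/43 = 62 - 20/43 = 2646/43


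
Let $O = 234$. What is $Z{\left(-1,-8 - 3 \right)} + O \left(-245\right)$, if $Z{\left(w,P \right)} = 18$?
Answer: $-57312$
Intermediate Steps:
$Z{\left(-1,-8 - 3 \right)} + O \left(-245\right) = 18 + 234 \left(-245\right) = 18 - 57330 = -57312$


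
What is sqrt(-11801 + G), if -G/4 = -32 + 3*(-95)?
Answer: I*sqrt(10533) ≈ 102.63*I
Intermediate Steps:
G = 1268 (G = -4*(-32 + 3*(-95)) = -4*(-32 - 285) = -4*(-317) = 1268)
sqrt(-11801 + G) = sqrt(-11801 + 1268) = sqrt(-10533) = I*sqrt(10533)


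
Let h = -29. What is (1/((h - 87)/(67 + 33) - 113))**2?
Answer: 625/8145316 ≈ 7.6731e-5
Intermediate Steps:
(1/((h - 87)/(67 + 33) - 113))**2 = (1/((-29 - 87)/(67 + 33) - 113))**2 = (1/(-116/100 - 113))**2 = (1/(-116*1/100 - 113))**2 = (1/(-29/25 - 113))**2 = (1/(-2854/25))**2 = (-25/2854)**2 = 625/8145316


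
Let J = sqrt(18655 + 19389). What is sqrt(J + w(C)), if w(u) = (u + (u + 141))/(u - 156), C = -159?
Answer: sqrt(6195 + 22050*sqrt(9511))/105 ≈ 13.986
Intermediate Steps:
J = 2*sqrt(9511) (J = sqrt(38044) = 2*sqrt(9511) ≈ 195.05)
w(u) = (141 + 2*u)/(-156 + u) (w(u) = (u + (141 + u))/(-156 + u) = (141 + 2*u)/(-156 + u))
sqrt(J + w(C)) = sqrt(2*sqrt(9511) + (141 + 2*(-159))/(-156 - 159)) = sqrt(2*sqrt(9511) + (141 - 318)/(-315)) = sqrt(2*sqrt(9511) - 1/315*(-177)) = sqrt(2*sqrt(9511) + 59/105) = sqrt(59/105 + 2*sqrt(9511))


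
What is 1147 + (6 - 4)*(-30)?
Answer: 1087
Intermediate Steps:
1147 + (6 - 4)*(-30) = 1147 + 2*(-30) = 1147 - 60 = 1087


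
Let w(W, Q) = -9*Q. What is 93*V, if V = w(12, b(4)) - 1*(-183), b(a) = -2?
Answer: 18693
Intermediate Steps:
V = 201 (V = -9*(-2) - 1*(-183) = 18 + 183 = 201)
93*V = 93*201 = 18693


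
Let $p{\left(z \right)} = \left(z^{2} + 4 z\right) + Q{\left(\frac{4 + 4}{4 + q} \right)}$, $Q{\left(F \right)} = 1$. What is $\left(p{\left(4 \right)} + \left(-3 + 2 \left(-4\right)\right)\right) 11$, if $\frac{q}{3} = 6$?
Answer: $242$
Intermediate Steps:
$q = 18$ ($q = 3 \cdot 6 = 18$)
$p{\left(z \right)} = 1 + z^{2} + 4 z$ ($p{\left(z \right)} = \left(z^{2} + 4 z\right) + 1 = 1 + z^{2} + 4 z$)
$\left(p{\left(4 \right)} + \left(-3 + 2 \left(-4\right)\right)\right) 11 = \left(\left(1 + 4^{2} + 4 \cdot 4\right) + \left(-3 + 2 \left(-4\right)\right)\right) 11 = \left(\left(1 + 16 + 16\right) - 11\right) 11 = \left(33 - 11\right) 11 = 22 \cdot 11 = 242$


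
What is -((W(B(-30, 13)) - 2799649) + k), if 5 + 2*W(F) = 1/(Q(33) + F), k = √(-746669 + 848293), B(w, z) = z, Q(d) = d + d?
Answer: 221172468/79 - 2*√25406 ≈ 2.7993e+6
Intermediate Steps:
Q(d) = 2*d
k = 2*√25406 (k = √101624 = 2*√25406 ≈ 318.79)
W(F) = -5/2 + 1/(2*(66 + F)) (W(F) = -5/2 + 1/(2*(2*33 + F)) = -5/2 + 1/(2*(66 + F)))
-((W(B(-30, 13)) - 2799649) + k) = -(((-329 - 5*13)/(2*(66 + 13)) - 2799649) + 2*√25406) = -(((½)*(-329 - 65)/79 - 2799649) + 2*√25406) = -(((½)*(1/79)*(-394) - 2799649) + 2*√25406) = -((-197/79 - 2799649) + 2*√25406) = -(-221172468/79 + 2*√25406) = 221172468/79 - 2*√25406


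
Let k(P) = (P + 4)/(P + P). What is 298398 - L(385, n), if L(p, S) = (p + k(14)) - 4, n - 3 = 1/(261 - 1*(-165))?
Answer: 4172229/14 ≈ 2.9802e+5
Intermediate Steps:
k(P) = (4 + P)/(2*P) (k(P) = (4 + P)/((2*P)) = (4 + P)*(1/(2*P)) = (4 + P)/(2*P))
n = 1279/426 (n = 3 + 1/(261 - 1*(-165)) = 3 + 1/(261 + 165) = 3 + 1/426 = 1279/426 ≈ 3.0023)
L(p, S) = -47/14 + p (L(p, S) = (p + (1/2)*(4 + 14)/14) - 4 = (p + (1/2)*(1/14)*18) - 4 = (p + 9/14) - 4 = (9/14 + p) - 4 = -47/14 + p)
298398 - L(385, n) = 298398 - (-47/14 + 385) = 298398 - 1*5343/14 = 298398 - 5343/14 = 4172229/14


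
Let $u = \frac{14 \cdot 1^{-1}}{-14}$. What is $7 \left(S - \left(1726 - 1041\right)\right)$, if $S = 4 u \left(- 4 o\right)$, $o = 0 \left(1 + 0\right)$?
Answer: $-4795$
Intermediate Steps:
$u = -1$ ($u = 14 \cdot 1 \left(- \frac{1}{14}\right) = 14 \left(- \frac{1}{14}\right) = -1$)
$o = 0$ ($o = 0 \cdot 1 = 0$)
$S = 0$ ($S = 4 \left(-1\right) \left(\left(-4\right) 0\right) = \left(-4\right) 0 = 0$)
$7 \left(S - \left(1726 - 1041\right)\right) = 7 \left(0 - \left(1726 - 1041\right)\right) = 7 \left(0 - 685\right) = 7 \left(-685\right) = -4795$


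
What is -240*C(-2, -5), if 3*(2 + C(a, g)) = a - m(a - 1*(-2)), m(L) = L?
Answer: 640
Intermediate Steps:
C(a, g) = -8/3 (C(a, g) = -2 + (a - (a - 1*(-2)))/3 = -2 + (a - (a + 2))/3 = -2 + (a - (2 + a))/3 = -2 + (a + (-2 - a))/3 = -2 + (⅓)*(-2) = -2 - ⅔ = -8/3)
-240*C(-2, -5) = -240*(-8)/3 = -24*(-80/3) = 640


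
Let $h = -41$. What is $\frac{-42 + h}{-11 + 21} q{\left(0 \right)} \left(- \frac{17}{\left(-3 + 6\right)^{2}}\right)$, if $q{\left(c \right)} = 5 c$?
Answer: $0$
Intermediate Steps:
$\frac{-42 + h}{-11 + 21} q{\left(0 \right)} \left(- \frac{17}{\left(-3 + 6\right)^{2}}\right) = \frac{-42 - 41}{-11 + 21} \cdot 5 \cdot 0 \left(- \frac{17}{\left(-3 + 6\right)^{2}}\right) = - \frac{83}{10} \cdot 0 \left(- \frac{17}{3^{2}}\right) = \left(-83\right) \frac{1}{10} \cdot 0 \left(- \frac{17}{9}\right) = \left(- \frac{83}{10}\right) 0 \left(\left(-17\right) \frac{1}{9}\right) = 0 \left(- \frac{17}{9}\right) = 0$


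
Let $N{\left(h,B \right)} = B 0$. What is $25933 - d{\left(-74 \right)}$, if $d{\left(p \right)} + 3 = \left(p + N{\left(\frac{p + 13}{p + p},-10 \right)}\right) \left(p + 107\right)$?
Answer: $28378$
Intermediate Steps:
$N{\left(h,B \right)} = 0$
$d{\left(p \right)} = -3 + p \left(107 + p\right)$ ($d{\left(p \right)} = -3 + \left(p + 0\right) \left(p + 107\right) = -3 + p \left(107 + p\right)$)
$25933 - d{\left(-74 \right)} = 25933 - \left(-3 + \left(-74\right)^{2} + 107 \left(-74\right)\right) = 25933 - \left(-3 + 5476 - 7918\right) = 25933 - -2445 = 25933 + 2445 = 28378$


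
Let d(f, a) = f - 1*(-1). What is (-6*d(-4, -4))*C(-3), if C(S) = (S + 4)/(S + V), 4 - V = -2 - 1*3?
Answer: 3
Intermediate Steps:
d(f, a) = 1 + f (d(f, a) = f + 1 = 1 + f)
V = 9 (V = 4 - (-2 - 1*3) = 4 - (-2 - 3) = 4 - 1*(-5) = 4 + 5 = 9)
C(S) = (4 + S)/(9 + S) (C(S) = (S + 4)/(S + 9) = (4 + S)/(9 + S))
(-6*d(-4, -4))*C(-3) = (-6*(1 - 4))*((4 - 3)/(9 - 3)) = (-6*(-3))*(1/6) = 18*((⅙)*1) = 18*(⅙) = 3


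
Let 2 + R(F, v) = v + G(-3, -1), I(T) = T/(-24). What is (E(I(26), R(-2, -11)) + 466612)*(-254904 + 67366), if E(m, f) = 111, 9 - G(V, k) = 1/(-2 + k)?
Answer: -87528297974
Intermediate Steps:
G(V, k) = 9 - 1/(-2 + k)
I(T) = -T/24 (I(T) = T*(-1/24) = -T/24)
R(F, v) = 22/3 + v (R(F, v) = -2 + (v + (-19 + 9*(-1))/(-2 - 1)) = -2 + (v + (-19 - 9)/(-3)) = -2 + (v - 1/3*(-28)) = -2 + (v + 28/3) = -2 + (28/3 + v) = 22/3 + v)
(E(I(26), R(-2, -11)) + 466612)*(-254904 + 67366) = (111 + 466612)*(-254904 + 67366) = 466723*(-187538) = -87528297974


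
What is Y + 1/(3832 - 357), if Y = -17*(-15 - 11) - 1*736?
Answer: -1021649/3475 ≈ -294.00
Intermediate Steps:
Y = -294 (Y = -17*(-26) - 736 = 442 - 736 = -294)
Y + 1/(3832 - 357) = -294 + 1/(3832 - 357) = -294 + 1/3475 = -1021649/3475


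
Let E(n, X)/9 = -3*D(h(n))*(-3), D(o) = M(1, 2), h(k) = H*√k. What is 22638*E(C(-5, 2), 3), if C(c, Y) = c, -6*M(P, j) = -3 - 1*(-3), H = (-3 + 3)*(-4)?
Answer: 0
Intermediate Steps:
H = 0 (H = 0*(-4) = 0)
h(k) = 0 (h(k) = 0*√k = 0)
M(P, j) = 0 (M(P, j) = -(-3 - 1*(-3))/6 = -(-3 + 3)/6 = -⅙*0 = 0)
D(o) = 0
E(n, X) = 0 (E(n, X) = 9*(-3*0*(-3)) = 9*(0*(-3)) = 9*0 = 0)
22638*E(C(-5, 2), 3) = 22638*0 = 0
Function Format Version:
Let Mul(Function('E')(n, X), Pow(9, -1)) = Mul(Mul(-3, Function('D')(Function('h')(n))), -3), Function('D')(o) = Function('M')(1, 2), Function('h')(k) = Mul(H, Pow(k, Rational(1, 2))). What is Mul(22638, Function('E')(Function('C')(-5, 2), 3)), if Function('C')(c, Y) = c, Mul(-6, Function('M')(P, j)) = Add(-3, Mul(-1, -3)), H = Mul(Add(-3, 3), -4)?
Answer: 0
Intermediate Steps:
H = 0 (H = Mul(0, -4) = 0)
Function('h')(k) = 0 (Function('h')(k) = Mul(0, Pow(k, Rational(1, 2))) = 0)
Function('M')(P, j) = 0 (Function('M')(P, j) = Mul(Rational(-1, 6), Add(-3, Mul(-1, -3))) = Mul(Rational(-1, 6), Add(-3, 3)) = Mul(Rational(-1, 6), 0) = 0)
Function('D')(o) = 0
Function('E')(n, X) = 0 (Function('E')(n, X) = Mul(9, Mul(Mul(-3, 0), -3)) = Mul(9, Mul(0, -3)) = Mul(9, 0) = 0)
Mul(22638, Function('E')(Function('C')(-5, 2), 3)) = Mul(22638, 0) = 0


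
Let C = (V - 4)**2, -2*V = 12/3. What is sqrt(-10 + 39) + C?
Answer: 36 + sqrt(29) ≈ 41.385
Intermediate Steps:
V = -2 (V = -6/3 = -1/2*4 = -2)
C = 36 (C = (-2 - 4)**2 = (-6)**2 = 36)
sqrt(-10 + 39) + C = sqrt(-10 + 39) + 36 = sqrt(29) + 36 = 36 + sqrt(29)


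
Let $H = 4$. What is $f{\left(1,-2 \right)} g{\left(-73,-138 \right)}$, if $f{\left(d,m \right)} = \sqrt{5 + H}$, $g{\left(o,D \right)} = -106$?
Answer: $-318$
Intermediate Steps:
$f{\left(d,m \right)} = 3$ ($f{\left(d,m \right)} = \sqrt{5 + 4} = \sqrt{9} = 3$)
$f{\left(1,-2 \right)} g{\left(-73,-138 \right)} = 3 \left(-106\right) = -318$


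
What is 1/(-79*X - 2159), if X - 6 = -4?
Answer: -1/2317 ≈ -0.00043159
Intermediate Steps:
X = 2 (X = 6 - 4 = 2)
1/(-79*X - 2159) = 1/(-79*2 - 2159) = 1/(-158 - 2159) = 1/(-2317) = -1/2317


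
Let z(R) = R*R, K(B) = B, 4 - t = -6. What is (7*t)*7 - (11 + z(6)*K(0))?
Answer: 479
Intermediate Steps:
t = 10 (t = 4 - 1*(-6) = 4 + 6 = 10)
z(R) = R**2
(7*t)*7 - (11 + z(6)*K(0)) = (7*10)*7 - (11 + 6**2*0) = 70*7 - (11 + 36*0) = 490 - (11 + 0) = 490 - 1*11 = 490 - 11 = 479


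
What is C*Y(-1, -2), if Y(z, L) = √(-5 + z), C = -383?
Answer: -383*I*√6 ≈ -938.15*I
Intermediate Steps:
C*Y(-1, -2) = -383*√(-5 - 1) = -383*I*√6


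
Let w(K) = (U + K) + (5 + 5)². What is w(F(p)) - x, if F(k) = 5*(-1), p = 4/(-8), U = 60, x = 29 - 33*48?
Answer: 1710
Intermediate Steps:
x = -1555 (x = 29 - 1584 = -1555)
p = -½ (p = 4*(-⅛) = -½ ≈ -0.50000)
F(k) = -5
w(K) = 160 + K (w(K) = (60 + K) + (5 + 5)² = (60 + K) + 10² = (60 + K) + 100 = 160 + K)
w(F(p)) - x = (160 - 5) - 1*(-1555) = 155 + 1555 = 1710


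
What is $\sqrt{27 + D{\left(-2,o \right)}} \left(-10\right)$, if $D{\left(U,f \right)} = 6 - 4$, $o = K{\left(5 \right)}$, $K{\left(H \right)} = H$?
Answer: $- 10 \sqrt{29} \approx -53.852$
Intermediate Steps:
$o = 5$
$D{\left(U,f \right)} = 2$ ($D{\left(U,f \right)} = 6 - 4 = 2$)
$\sqrt{27 + D{\left(-2,o \right)}} \left(-10\right) = \sqrt{27 + 2} \left(-10\right) = \sqrt{29} \left(-10\right) = - 10 \sqrt{29}$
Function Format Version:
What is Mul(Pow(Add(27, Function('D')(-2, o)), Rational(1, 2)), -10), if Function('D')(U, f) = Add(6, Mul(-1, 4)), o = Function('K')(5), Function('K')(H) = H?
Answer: Mul(-10, Pow(29, Rational(1, 2))) ≈ -53.852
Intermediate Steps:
o = 5
Function('D')(U, f) = 2 (Function('D')(U, f) = Add(6, -4) = 2)
Mul(Pow(Add(27, Function('D')(-2, o)), Rational(1, 2)), -10) = Mul(Pow(Add(27, 2), Rational(1, 2)), -10) = Mul(Pow(29, Rational(1, 2)), -10) = Mul(-10, Pow(29, Rational(1, 2)))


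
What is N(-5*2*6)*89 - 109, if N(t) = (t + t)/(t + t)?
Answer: -20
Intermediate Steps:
N(t) = 1 (N(t) = (2*t)/((2*t)) = (2*t)*(1/(2*t)) = 1)
N(-5*2*6)*89 - 109 = 1*89 - 109 = 89 - 109 = -20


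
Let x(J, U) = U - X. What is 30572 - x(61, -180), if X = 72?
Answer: 30824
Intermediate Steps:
x(J, U) = -72 + U (x(J, U) = U - 1*72 = U - 72 = -72 + U)
30572 - x(61, -180) = 30572 - (-72 - 180) = 30572 - 1*(-252) = 30572 + 252 = 30824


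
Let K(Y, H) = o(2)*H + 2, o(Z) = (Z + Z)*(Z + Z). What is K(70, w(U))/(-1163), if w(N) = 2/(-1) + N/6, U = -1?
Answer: 98/3489 ≈ 0.028088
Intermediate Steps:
o(Z) = 4*Z**2 (o(Z) = (2*Z)*(2*Z) = 4*Z**2)
w(N) = -2 + N/6 (w(N) = 2*(-1) + N*(1/6) = -2 + N/6)
K(Y, H) = 2 + 16*H (K(Y, H) = (4*2**2)*H + 2 = (4*4)*H + 2 = 16*H + 2 = 2 + 16*H)
K(70, w(U))/(-1163) = (2 + 16*(-2 + (1/6)*(-1)))/(-1163) = (2 + 16*(-2 - 1/6))*(-1/1163) = (2 + 16*(-13/6))*(-1/1163) = (2 - 104/3)*(-1/1163) = -98/3*(-1/1163) = 98/3489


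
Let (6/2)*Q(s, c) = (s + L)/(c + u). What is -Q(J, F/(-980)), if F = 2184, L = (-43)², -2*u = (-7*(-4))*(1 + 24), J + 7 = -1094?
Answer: 6545/9246 ≈ 0.70787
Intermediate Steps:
J = -1101 (J = -7 - 1094 = -1101)
u = -350 (u = -(-7*(-4))*(1 + 24)/2 = -14*25 = -½*700 = -350)
L = 1849
Q(s, c) = (1849 + s)/(3*(-350 + c)) (Q(s, c) = ((s + 1849)/(c - 350))/3 = ((1849 + s)/(-350 + c))/3 = (1849 + s)/(3*(-350 + c)))
-Q(J, F/(-980)) = -(1849 - 1101)/(3*(-350 + 2184/(-980))) = -748/(3*(-350 + 2184*(-1/980))) = -748/(3*(-350 - 78/35)) = -748/(3*(-12328/35)) = -(-35)*748/(3*12328) = -1*(-6545/9246) = 6545/9246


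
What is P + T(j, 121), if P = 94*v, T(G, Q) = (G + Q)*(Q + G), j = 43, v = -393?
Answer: -10046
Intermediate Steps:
T(G, Q) = (G + Q)² (T(G, Q) = (G + Q)*(G + Q) = (G + Q)²)
P = -36942 (P = 94*(-393) = -36942)
P + T(j, 121) = -36942 + (43 + 121)² = -36942 + 164² = -36942 + 26896 = -10046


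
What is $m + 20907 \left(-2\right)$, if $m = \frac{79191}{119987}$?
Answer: $- \frac{716722461}{17141} \approx -41813.0$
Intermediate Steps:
$m = \frac{11313}{17141}$ ($m = 79191 \cdot \frac{1}{119987} = \frac{11313}{17141} \approx 0.66$)
$m + 20907 \left(-2\right) = \frac{11313}{17141} + 20907 \left(-2\right) = \frac{11313}{17141} - 41814 = - \frac{716722461}{17141}$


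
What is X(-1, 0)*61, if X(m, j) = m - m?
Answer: 0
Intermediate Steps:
X(m, j) = 0
X(-1, 0)*61 = 0*61 = 0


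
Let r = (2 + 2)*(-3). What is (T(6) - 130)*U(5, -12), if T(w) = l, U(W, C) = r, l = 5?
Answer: 1500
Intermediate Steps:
r = -12 (r = 4*(-3) = -12)
U(W, C) = -12
T(w) = 5
(T(6) - 130)*U(5, -12) = (5 - 130)*(-12) = -125*(-12) = 1500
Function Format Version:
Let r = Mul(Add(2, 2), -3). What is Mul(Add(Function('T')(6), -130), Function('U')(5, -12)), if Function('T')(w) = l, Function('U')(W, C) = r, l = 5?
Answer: 1500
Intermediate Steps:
r = -12 (r = Mul(4, -3) = -12)
Function('U')(W, C) = -12
Function('T')(w) = 5
Mul(Add(Function('T')(6), -130), Function('U')(5, -12)) = Mul(Add(5, -130), -12) = Mul(-125, -12) = 1500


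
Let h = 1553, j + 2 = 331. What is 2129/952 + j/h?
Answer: 3619545/1478456 ≈ 2.4482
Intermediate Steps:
j = 329 (j = -2 + 331 = 329)
2129/952 + j/h = 2129/952 + 329/1553 = 3619545/1478456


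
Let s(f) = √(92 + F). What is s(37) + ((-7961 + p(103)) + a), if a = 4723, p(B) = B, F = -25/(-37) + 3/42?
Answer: -3135 + √24886274/518 ≈ -3125.4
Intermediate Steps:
F = 387/518 (F = -25*(-1/37) + 3*(1/42) = 25/37 + 1/14 = 387/518 ≈ 0.74710)
s(f) = √24886274/518 (s(f) = √(92 + 387/518) = √(48043/518) = √24886274/518)
s(37) + ((-7961 + p(103)) + a) = √24886274/518 + ((-7961 + 103) + 4723) = √24886274/518 + (-7858 + 4723) = √24886274/518 - 3135 = -3135 + √24886274/518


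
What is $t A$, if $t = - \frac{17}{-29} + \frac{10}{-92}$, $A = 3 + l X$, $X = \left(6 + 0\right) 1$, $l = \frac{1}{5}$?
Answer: $\frac{13377}{6670} \approx 2.0055$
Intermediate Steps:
$l = \frac{1}{5} \approx 0.2$
$X = 6$ ($X = 6 \cdot 1 = 6$)
$A = \frac{21}{5}$ ($A = 3 + \frac{1}{5} \cdot 6 = 3 + \frac{6}{5} = \frac{21}{5} \approx 4.2$)
$t = \frac{637}{1334}$ ($t = \left(-17\right) \left(- \frac{1}{29}\right) + 10 \left(- \frac{1}{92}\right) = \frac{17}{29} - \frac{5}{46} = \frac{637}{1334} \approx 0.47751$)
$t A = \frac{637}{1334} \cdot \frac{21}{5} = \frac{13377}{6670}$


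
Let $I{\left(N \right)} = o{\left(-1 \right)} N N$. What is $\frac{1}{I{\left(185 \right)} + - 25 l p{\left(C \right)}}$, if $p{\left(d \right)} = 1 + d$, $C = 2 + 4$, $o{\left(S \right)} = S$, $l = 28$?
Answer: $- \frac{1}{39125} \approx -2.5559 \cdot 10^{-5}$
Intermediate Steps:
$C = 6$
$I{\left(N \right)} = - N^{2}$ ($I{\left(N \right)} = - N N = - N^{2}$)
$\frac{1}{I{\left(185 \right)} + - 25 l p{\left(C \right)}} = \frac{1}{- 185^{2} + \left(-25\right) 28 \left(1 + 6\right)} = \frac{1}{\left(-1\right) 34225 - 4900} = \frac{1}{-34225 - 4900} = \frac{1}{-39125} = - \frac{1}{39125}$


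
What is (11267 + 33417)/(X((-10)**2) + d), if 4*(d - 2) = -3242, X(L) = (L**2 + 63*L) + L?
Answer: 89368/31183 ≈ 2.8659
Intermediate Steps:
X(L) = L**2 + 64*L
d = -1617/2 (d = 2 + (1/4)*(-3242) = 2 - 1621/2 = -1617/2 ≈ -808.50)
(11267 + 33417)/(X((-10)**2) + d) = (11267 + 33417)/((-10)**2*(64 + (-10)**2) - 1617/2) = 44684/(100*(64 + 100) - 1617/2) = 44684/(100*164 - 1617/2) = 44684/(16400 - 1617/2) = 44684/(31183/2) = 44684*(2/31183) = 89368/31183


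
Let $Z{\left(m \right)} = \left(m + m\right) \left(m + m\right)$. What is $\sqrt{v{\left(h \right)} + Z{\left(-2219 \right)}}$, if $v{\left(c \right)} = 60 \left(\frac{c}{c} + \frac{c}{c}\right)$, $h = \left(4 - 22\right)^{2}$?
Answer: $2 \sqrt{4923991} \approx 4438.0$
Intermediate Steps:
$h = 324$ ($h = \left(-18\right)^{2} = 324$)
$v{\left(c \right)} = 120$ ($v{\left(c \right)} = 60 \left(1 + 1\right) = 60 \cdot 2 = 120$)
$Z{\left(m \right)} = 4 m^{2}$ ($Z{\left(m \right)} = 2 m 2 m = 4 m^{2}$)
$\sqrt{v{\left(h \right)} + Z{\left(-2219 \right)}} = \sqrt{120 + 4 \left(-2219\right)^{2}} = \sqrt{120 + 4 \cdot 4923961} = \sqrt{120 + 19695844} = \sqrt{19695964} = 2 \sqrt{4923991}$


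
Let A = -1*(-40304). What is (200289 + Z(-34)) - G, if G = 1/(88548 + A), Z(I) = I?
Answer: 25803257259/128852 ≈ 2.0026e+5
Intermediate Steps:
A = 40304
G = 1/128852 (G = 1/(88548 + 40304) = 1/128852 ≈ 7.7608e-6)
(200289 + Z(-34)) - G = (200289 - 34) - 1*1/128852 = 200255 - 1/128852 = 25803257259/128852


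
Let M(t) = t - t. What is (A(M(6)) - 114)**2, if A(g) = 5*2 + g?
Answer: 10816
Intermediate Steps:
M(t) = 0
A(g) = 10 + g
(A(M(6)) - 114)**2 = ((10 + 0) - 114)**2 = (10 - 114)**2 = (-104)**2 = 10816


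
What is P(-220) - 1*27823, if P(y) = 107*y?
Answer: -51363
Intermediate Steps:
P(-220) - 1*27823 = 107*(-220) - 1*27823 = -23540 - 27823 = -51363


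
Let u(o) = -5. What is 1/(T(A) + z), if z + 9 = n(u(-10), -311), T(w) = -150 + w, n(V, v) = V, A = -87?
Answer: -1/251 ≈ -0.0039841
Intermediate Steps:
z = -14 (z = -9 - 5 = -14)
1/(T(A) + z) = 1/((-150 - 87) - 14) = 1/(-237 - 14) = 1/(-251) = -1/251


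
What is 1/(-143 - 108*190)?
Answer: -1/20663 ≈ -4.8396e-5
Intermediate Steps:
1/(-143 - 108*190) = 1/(-143 - 20520) = 1/(-20663) = -1/20663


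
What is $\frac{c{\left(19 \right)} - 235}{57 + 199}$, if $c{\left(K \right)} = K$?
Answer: $- \frac{27}{32} \approx -0.84375$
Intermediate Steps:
$\frac{c{\left(19 \right)} - 235}{57 + 199} = \frac{19 - 235}{57 + 199} = - \frac{216}{256} = \left(-216\right) \frac{1}{256} = - \frac{27}{32}$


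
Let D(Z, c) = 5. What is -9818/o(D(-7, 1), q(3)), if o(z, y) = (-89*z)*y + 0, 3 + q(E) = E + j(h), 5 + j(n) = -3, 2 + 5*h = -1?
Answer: -4909/1780 ≈ -2.7579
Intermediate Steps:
h = -3/5 (h = -2/5 + (1/5)*(-1) = -2/5 - 1/5 = -3/5 ≈ -0.60000)
j(n) = -8 (j(n) = -5 - 3 = -8)
q(E) = -11 + E (q(E) = -3 + (E - 8) = -3 + (-8 + E) = -11 + E)
o(z, y) = -89*y*z (o(z, y) = -89*y*z + 0 = -89*y*z)
-9818/o(D(-7, 1), q(3)) = -9818*(-1/(445*(-11 + 3))) = -9818/((-89*(-8)*5)) = -9818/3560 = -9818*1/3560 = -4909/1780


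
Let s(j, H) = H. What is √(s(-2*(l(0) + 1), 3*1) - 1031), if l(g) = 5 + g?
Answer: 2*I*√257 ≈ 32.062*I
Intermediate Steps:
√(s(-2*(l(0) + 1), 3*1) - 1031) = √(3*1 - 1031) = √(3 - 1031) = √(-1028) = 2*I*√257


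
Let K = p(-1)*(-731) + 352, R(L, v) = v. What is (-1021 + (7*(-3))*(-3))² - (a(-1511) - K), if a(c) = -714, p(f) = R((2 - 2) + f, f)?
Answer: 919561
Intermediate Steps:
p(f) = f
K = 1083 (K = -1*(-731) + 352 = 731 + 352 = 1083)
(-1021 + (7*(-3))*(-3))² - (a(-1511) - K) = (-1021 + (7*(-3))*(-3))² - (-714 - 1*1083) = (-1021 - 21*(-3))² - (-714 - 1083) = (-1021 + 63)² - 1*(-1797) = (-958)² + 1797 = 917764 + 1797 = 919561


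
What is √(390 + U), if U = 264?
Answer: √654 ≈ 25.573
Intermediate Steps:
√(390 + U) = √(390 + 264) = √654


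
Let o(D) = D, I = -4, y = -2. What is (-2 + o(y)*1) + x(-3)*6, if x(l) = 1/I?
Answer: -11/2 ≈ -5.5000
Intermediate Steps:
x(l) = -¼ (x(l) = 1/(-4) = -¼)
(-2 + o(y)*1) + x(-3)*6 = (-2 - 2*1) - ¼*6 = (-2 - 2) - 3/2 = -4 - 3/2 = -11/2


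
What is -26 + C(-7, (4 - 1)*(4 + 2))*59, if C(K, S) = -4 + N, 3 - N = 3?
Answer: -262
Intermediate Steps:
N = 0 (N = 3 - 1*3 = 3 - 3 = 0)
C(K, S) = -4 (C(K, S) = -4 + 0 = -4)
-26 + C(-7, (4 - 1)*(4 + 2))*59 = -26 - 4*59 = -26 - 236 = -262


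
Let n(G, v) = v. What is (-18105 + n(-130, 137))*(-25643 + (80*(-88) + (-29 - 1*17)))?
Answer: 588074672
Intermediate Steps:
(-18105 + n(-130, 137))*(-25643 + (80*(-88) + (-29 - 1*17))) = (-18105 + 137)*(-25643 + (80*(-88) + (-29 - 1*17))) = -17968*(-25643 + (-7040 + (-29 - 17))) = -17968*(-25643 + (-7040 - 46)) = -17968*(-25643 - 7086) = -17968*(-32729) = 588074672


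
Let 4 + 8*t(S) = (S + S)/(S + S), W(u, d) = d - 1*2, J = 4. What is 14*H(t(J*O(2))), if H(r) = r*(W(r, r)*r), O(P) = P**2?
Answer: -1197/256 ≈ -4.6758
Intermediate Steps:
W(u, d) = -2 + d (W(u, d) = d - 2 = -2 + d)
t(S) = -3/8 (t(S) = -1/2 + ((S + S)/(S + S))/8 = -1/2 + ((2*S)/((2*S)))/8 = -1/2 + ((2*S)*(1/(2*S)))/8 = -1/2 + (1/8)*1 = -1/2 + 1/8 = -3/8)
H(r) = r**2*(-2 + r) (H(r) = r*((-2 + r)*r) = r*(r*(-2 + r)) = r**2*(-2 + r))
14*H(t(J*O(2))) = 14*((-3/8)**2*(-2 - 3/8)) = 14*((9/64)*(-19/8)) = 14*(-171/512) = -1197/256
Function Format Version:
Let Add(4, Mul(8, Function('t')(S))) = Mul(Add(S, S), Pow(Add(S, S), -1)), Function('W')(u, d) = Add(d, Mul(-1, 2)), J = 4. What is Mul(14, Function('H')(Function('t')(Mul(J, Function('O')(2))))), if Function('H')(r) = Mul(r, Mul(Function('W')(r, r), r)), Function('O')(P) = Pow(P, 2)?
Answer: Rational(-1197, 256) ≈ -4.6758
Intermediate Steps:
Function('W')(u, d) = Add(-2, d) (Function('W')(u, d) = Add(d, -2) = Add(-2, d))
Function('t')(S) = Rational(-3, 8) (Function('t')(S) = Add(Rational(-1, 2), Mul(Rational(1, 8), Mul(Add(S, S), Pow(Add(S, S), -1)))) = Add(Rational(-1, 2), Mul(Rational(1, 8), Mul(Mul(2, S), Pow(Mul(2, S), -1)))) = Add(Rational(-1, 2), Mul(Rational(1, 8), Mul(Mul(2, S), Mul(Rational(1, 2), Pow(S, -1))))) = Add(Rational(-1, 2), Mul(Rational(1, 8), 1)) = Add(Rational(-1, 2), Rational(1, 8)) = Rational(-3, 8))
Function('H')(r) = Mul(Pow(r, 2), Add(-2, r)) (Function('H')(r) = Mul(r, Mul(Add(-2, r), r)) = Mul(r, Mul(r, Add(-2, r))) = Mul(Pow(r, 2), Add(-2, r)))
Mul(14, Function('H')(Function('t')(Mul(J, Function('O')(2))))) = Mul(14, Mul(Pow(Rational(-3, 8), 2), Add(-2, Rational(-3, 8)))) = Mul(14, Mul(Rational(9, 64), Rational(-19, 8))) = Mul(14, Rational(-171, 512)) = Rational(-1197, 256)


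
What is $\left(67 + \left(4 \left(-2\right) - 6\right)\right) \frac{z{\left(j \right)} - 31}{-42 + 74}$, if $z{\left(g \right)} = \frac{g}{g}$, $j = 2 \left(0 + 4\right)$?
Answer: $- \frac{795}{16} \approx -49.688$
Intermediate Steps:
$j = 8$ ($j = 2 \cdot 4 = 8$)
$z{\left(g \right)} = 1$
$\left(67 + \left(4 \left(-2\right) - 6\right)\right) \frac{z{\left(j \right)} - 31}{-42 + 74} = \left(67 + \left(4 \left(-2\right) - 6\right)\right) \frac{1 - 31}{-42 + 74} = \left(67 - 14\right) \frac{1 - 31}{32} = \left(67 - 14\right) \left(\left(-30\right) \frac{1}{32}\right) = 53 \left(- \frac{15}{16}\right) = - \frac{795}{16}$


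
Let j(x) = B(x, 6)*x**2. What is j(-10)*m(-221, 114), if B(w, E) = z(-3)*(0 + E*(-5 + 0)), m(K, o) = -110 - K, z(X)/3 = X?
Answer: 2997000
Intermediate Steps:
z(X) = 3*X
B(w, E) = 45*E (B(w, E) = (3*(-3))*(0 + E*(-5 + 0)) = -9*(0 + E*(-5)) = -9*(0 - 5*E) = -(-45)*E = 45*E)
j(x) = 270*x**2 (j(x) = (45*6)*x**2 = 270*x**2)
j(-10)*m(-221, 114) = (270*(-10)**2)*(-110 - 1*(-221)) = (270*100)*(-110 + 221) = 27000*111 = 2997000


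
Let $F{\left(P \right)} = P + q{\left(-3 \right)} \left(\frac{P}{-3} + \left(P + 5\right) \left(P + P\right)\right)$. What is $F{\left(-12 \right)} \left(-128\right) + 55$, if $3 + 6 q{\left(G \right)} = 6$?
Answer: $-9417$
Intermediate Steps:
$q{\left(G \right)} = \frac{1}{2}$ ($q{\left(G \right)} = - \frac{1}{2} + \frac{1}{6} \cdot 6 = - \frac{1}{2} + 1 = \frac{1}{2}$)
$F{\left(P \right)} = \frac{5 P}{6} + P \left(5 + P\right)$ ($F{\left(P \right)} = P + \frac{\frac{P}{-3} + \left(P + 5\right) \left(P + P\right)}{2} = P + \frac{P \left(- \frac{1}{3}\right) + \left(5 + P\right) 2 P}{2} = P + \frac{- \frac{P}{3} + 2 P \left(5 + P\right)}{2} = P + \left(- \frac{P}{6} + P \left(5 + P\right)\right) = \frac{5 P}{6} + P \left(5 + P\right)$)
$F{\left(-12 \right)} \left(-128\right) + 55 = \frac{1}{6} \left(-12\right) \left(35 + 6 \left(-12\right)\right) \left(-128\right) + 55 = \frac{1}{6} \left(-12\right) \left(35 - 72\right) \left(-128\right) + 55 = \frac{1}{6} \left(-12\right) \left(-37\right) \left(-128\right) + 55 = 74 \left(-128\right) + 55 = -9472 + 55 = -9417$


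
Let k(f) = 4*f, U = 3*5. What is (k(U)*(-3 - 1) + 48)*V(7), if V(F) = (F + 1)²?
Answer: -12288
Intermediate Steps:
U = 15
V(F) = (1 + F)²
(k(U)*(-3 - 1) + 48)*V(7) = ((4*15)*(-3 - 1) + 48)*(1 + 7)² = (60*(-4) + 48)*8² = (-240 + 48)*64 = -192*64 = -12288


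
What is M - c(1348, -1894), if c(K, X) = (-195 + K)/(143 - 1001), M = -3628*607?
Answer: -1889483015/858 ≈ -2.2022e+6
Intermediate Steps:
M = -2202196
c(K, X) = 5/22 - K/858 (c(K, X) = (-195 + K)/(-858) = (-195 + K)*(-1/858) = 5/22 - K/858)
M - c(1348, -1894) = -2202196 - (5/22 - 1/858*1348) = -2202196 - (5/22 - 674/429) = -2202196 - 1*(-1153/858) = -2202196 + 1153/858 = -1889483015/858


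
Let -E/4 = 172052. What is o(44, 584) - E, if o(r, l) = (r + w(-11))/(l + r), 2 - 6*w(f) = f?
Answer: 2593168021/3768 ≈ 6.8821e+5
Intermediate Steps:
E = -688208 (E = -4*172052 = -688208)
w(f) = ⅓ - f/6
o(r, l) = (13/6 + r)/(l + r) (o(r, l) = (r + (⅓ - ⅙*(-11)))/(l + r) = (r + (⅓ + 11/6))/(l + r) = (r + 13/6)/(l + r) = (13/6 + r)/(l + r))
o(44, 584) - E = (13/6 + 44)/(584 + 44) - 1*(-688208) = (277/6)/628 + 688208 = (1/628)*(277/6) + 688208 = 277/3768 + 688208 = 2593168021/3768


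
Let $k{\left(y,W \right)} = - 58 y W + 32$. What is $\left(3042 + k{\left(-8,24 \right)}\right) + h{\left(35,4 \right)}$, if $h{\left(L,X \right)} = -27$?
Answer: $14183$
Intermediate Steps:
$k{\left(y,W \right)} = 32 - 58 W y$ ($k{\left(y,W \right)} = - 58 W y + 32 = 32 - 58 W y$)
$\left(3042 + k{\left(-8,24 \right)}\right) + h{\left(35,4 \right)} = \left(3042 - \left(-32 + 1392 \left(-8\right)\right)\right) - 27 = \left(3042 + \left(32 + 11136\right)\right) - 27 = \left(3042 + 11168\right) - 27 = 14210 - 27 = 14183$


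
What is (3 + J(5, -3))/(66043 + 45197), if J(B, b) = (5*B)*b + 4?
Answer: -17/27810 ≈ -0.00061129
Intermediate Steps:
J(B, b) = 4 + 5*B*b (J(B, b) = 5*B*b + 4 = 4 + 5*B*b)
(3 + J(5, -3))/(66043 + 45197) = (3 + (4 + 5*5*(-3)))/(66043 + 45197) = (3 + (4 - 75))/111240 = (3 - 71)*(1/111240) = -68*1/111240 = -17/27810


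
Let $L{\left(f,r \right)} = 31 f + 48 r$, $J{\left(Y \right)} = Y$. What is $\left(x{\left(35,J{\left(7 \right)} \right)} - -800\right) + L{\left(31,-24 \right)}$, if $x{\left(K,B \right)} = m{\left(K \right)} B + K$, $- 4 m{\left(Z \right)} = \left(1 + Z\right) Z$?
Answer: $-1561$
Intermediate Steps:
$m{\left(Z \right)} = - \frac{Z \left(1 + Z\right)}{4}$ ($m{\left(Z \right)} = - \frac{\left(1 + Z\right) Z}{4} = - \frac{Z \left(1 + Z\right)}{4}$)
$x{\left(K,B \right)} = K - \frac{B K \left(1 + K\right)}{4}$ ($x{\left(K,B \right)} = - \frac{K \left(1 + K\right)}{4} B + K = - \frac{B K \left(1 + K\right)}{4} + K = K - \frac{B K \left(1 + K\right)}{4}$)
$\left(x{\left(35,J{\left(7 \right)} \right)} - -800\right) + L{\left(31,-24 \right)} = \left(\frac{1}{4} \cdot 35 \left(4 - 7 \left(1 + 35\right)\right) - -800\right) + \left(31 \cdot 31 + 48 \left(-24\right)\right) = \left(\frac{1}{4} \cdot 35 \left(4 - 7 \cdot 36\right) + 800\right) + \left(961 - 1152\right) = \left(\frac{1}{4} \cdot 35 \left(4 - 252\right) + 800\right) - 191 = \left(\frac{1}{4} \cdot 35 \left(-248\right) + 800\right) - 191 = \left(-2170 + 800\right) - 191 = -1370 - 191 = -1561$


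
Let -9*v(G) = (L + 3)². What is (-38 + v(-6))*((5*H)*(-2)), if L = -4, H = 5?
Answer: 17150/9 ≈ 1905.6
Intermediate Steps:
v(G) = -⅑ (v(G) = -(-4 + 3)²/9 = -⅑*(-1)² = -⅑*1 = -⅑)
(-38 + v(-6))*((5*H)*(-2)) = (-38 - ⅑)*((5*5)*(-2)) = -8575*(-2)/9 = -343/9*(-50) = 17150/9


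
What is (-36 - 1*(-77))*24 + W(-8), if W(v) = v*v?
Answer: 1048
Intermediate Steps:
W(v) = v²
(-36 - 1*(-77))*24 + W(-8) = (-36 - 1*(-77))*24 + (-8)² = (-36 + 77)*24 + 64 = 41*24 + 64 = 984 + 64 = 1048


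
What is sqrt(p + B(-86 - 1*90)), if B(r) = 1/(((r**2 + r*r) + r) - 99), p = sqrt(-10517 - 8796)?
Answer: sqrt(6853 + 422672481*I*sqrt(19313))/20559 ≈ 8.3358 + 8.3358*I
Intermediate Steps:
p = I*sqrt(19313) (p = sqrt(-19313) = I*sqrt(19313) ≈ 138.97*I)
B(r) = 1/(-99 + r + 2*r**2) (B(r) = 1/(((r**2 + r**2) + r) - 99) = 1/((2*r**2 + r) - 99) = 1/((r + 2*r**2) - 99) = 1/(-99 + r + 2*r**2))
sqrt(p + B(-86 - 1*90)) = sqrt(I*sqrt(19313) + 1/(-99 + (-86 - 1*90) + 2*(-86 - 1*90)**2)) = sqrt(I*sqrt(19313) + 1/(-99 + (-86 - 90) + 2*(-86 - 90)**2)) = sqrt(I*sqrt(19313) + 1/(-99 - 176 + 2*(-176)**2)) = sqrt(I*sqrt(19313) + 1/(-99 - 176 + 2*30976)) = sqrt(I*sqrt(19313) + 1/(-99 - 176 + 61952)) = sqrt(I*sqrt(19313) + 1/61677) = sqrt(1/61677 + I*sqrt(19313))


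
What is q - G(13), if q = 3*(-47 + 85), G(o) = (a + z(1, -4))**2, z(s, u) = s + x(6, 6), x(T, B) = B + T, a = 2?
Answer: -111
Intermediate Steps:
z(s, u) = 12 + s (z(s, u) = s + (6 + 6) = s + 12 = 12 + s)
G(o) = 225 (G(o) = (2 + (12 + 1))**2 = (2 + 13)**2 = 15**2 = 225)
q = 114 (q = 3*38 = 114)
q - G(13) = 114 - 1*225 = 114 - 225 = -111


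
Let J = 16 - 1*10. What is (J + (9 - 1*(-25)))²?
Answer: 1600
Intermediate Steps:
J = 6 (J = 16 - 10 = 6)
(J + (9 - 1*(-25)))² = (6 + (9 - 1*(-25)))² = (6 + (9 + 25))² = (6 + 34)² = 40² = 1600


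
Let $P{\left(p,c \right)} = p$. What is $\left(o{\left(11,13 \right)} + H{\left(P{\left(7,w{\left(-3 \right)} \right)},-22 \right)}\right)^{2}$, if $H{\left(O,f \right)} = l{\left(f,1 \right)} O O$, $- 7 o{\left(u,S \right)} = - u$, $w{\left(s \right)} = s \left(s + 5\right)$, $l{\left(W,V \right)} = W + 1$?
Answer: $\frac{51724864}{49} \approx 1.0556 \cdot 10^{6}$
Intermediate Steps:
$l{\left(W,V \right)} = 1 + W$
$w{\left(s \right)} = s \left(5 + s\right)$
$o{\left(u,S \right)} = \frac{u}{7}$ ($o{\left(u,S \right)} = - \frac{\left(-1\right) u}{7} = \frac{u}{7}$)
$H{\left(O,f \right)} = O^{2} \left(1 + f\right)$ ($H{\left(O,f \right)} = \left(1 + f\right) O O = O \left(1 + f\right) O = O^{2} \left(1 + f\right)$)
$\left(o{\left(11,13 \right)} + H{\left(P{\left(7,w{\left(-3 \right)} \right)},-22 \right)}\right)^{2} = \left(\frac{1}{7} \cdot 11 + 7^{2} \left(1 - 22\right)\right)^{2} = \left(\frac{11}{7} + 49 \left(-21\right)\right)^{2} = \left(\frac{11}{7} - 1029\right)^{2} = \left(- \frac{7192}{7}\right)^{2} = \frac{51724864}{49}$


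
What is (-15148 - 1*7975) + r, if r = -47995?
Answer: -71118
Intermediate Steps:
(-15148 - 1*7975) + r = (-15148 - 1*7975) - 47995 = (-15148 - 7975) - 47995 = -23123 - 47995 = -71118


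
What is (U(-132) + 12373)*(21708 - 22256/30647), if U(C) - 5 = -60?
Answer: 8194707416760/30647 ≈ 2.6739e+8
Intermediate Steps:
U(C) = -55 (U(C) = 5 - 60 = -55)
(U(-132) + 12373)*(21708 - 22256/30647) = (-55 + 12373)*(21708 - 22256/30647) = 12318*(21708 - 22256*1/30647) = 12318*(21708 - 22256/30647) = 12318*(665262820/30647) = 8194707416760/30647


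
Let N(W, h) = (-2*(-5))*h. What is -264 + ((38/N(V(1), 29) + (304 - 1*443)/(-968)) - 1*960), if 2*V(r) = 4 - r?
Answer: -171762093/140360 ≈ -1223.7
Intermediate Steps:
V(r) = 2 - r/2 (V(r) = (4 - r)/2 = 2 - r/2)
N(W, h) = 10*h
-264 + ((38/N(V(1), 29) + (304 - 1*443)/(-968)) - 1*960) = -264 + ((38/((10*29)) + (304 - 1*443)/(-968)) - 1*960) = -264 + ((38/290 + (304 - 443)*(-1/968)) - 960) = -264 + ((38*(1/290) - 139*(-1/968)) - 960) = -264 + ((19/145 + 139/968) - 960) = -264 + (38547/140360 - 960) = -264 - 134707053/140360 = -171762093/140360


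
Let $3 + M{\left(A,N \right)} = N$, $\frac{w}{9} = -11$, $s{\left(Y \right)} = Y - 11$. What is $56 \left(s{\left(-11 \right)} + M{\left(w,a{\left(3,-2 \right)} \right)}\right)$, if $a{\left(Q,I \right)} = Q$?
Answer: $-1232$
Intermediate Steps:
$s{\left(Y \right)} = -11 + Y$
$w = -99$ ($w = 9 \left(-11\right) = -99$)
$M{\left(A,N \right)} = -3 + N$
$56 \left(s{\left(-11 \right)} + M{\left(w,a{\left(3,-2 \right)} \right)}\right) = 56 \left(\left(-11 - 11\right) + \left(-3 + 3\right)\right) = 56 \left(-22 + 0\right) = 56 \left(-22\right) = -1232$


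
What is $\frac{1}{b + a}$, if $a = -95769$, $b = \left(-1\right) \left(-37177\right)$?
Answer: $- \frac{1}{58592} \approx -1.7067 \cdot 10^{-5}$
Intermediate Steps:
$b = 37177$
$\frac{1}{b + a} = \frac{1}{37177 - 95769} = \frac{1}{-58592} = - \frac{1}{58592}$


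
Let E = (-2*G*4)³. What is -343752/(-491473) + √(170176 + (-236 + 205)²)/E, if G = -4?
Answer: 343752/491473 + √171137/32768 ≈ 0.71206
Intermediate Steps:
E = 32768 (E = (-2*(-4)*4)³ = (8*4)³ = 32³ = 32768)
-343752/(-491473) + √(170176 + (-236 + 205)²)/E = -343752/(-491473) + √(170176 + (-236 + 205)²)/32768 = -343752*(-1/491473) + √(170176 + (-31)²)*(1/32768) = 343752/491473 + √(170176 + 961)*(1/32768) = 343752/491473 + √171137*(1/32768) = 343752/491473 + √171137/32768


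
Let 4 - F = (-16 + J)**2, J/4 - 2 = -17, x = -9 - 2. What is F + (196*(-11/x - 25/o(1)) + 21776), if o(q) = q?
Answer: 11300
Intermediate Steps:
x = -11
J = -60 (J = 8 + 4*(-17) = 8 - 68 = -60)
F = -5772 (F = 4 - (-16 - 60)**2 = 4 - 1*(-76)**2 = 4 - 1*5776 = 4 - 5776 = -5772)
F + (196*(-11/x - 25/o(1)) + 21776) = -5772 + (196*(-11/(-11) - 25/1) + 21776) = -5772 + (196*(-11*(-1/11) - 25*1) + 21776) = -5772 + (196*(1 - 25) + 21776) = -5772 + (196*(-24) + 21776) = -5772 + (-4704 + 21776) = -5772 + 17072 = 11300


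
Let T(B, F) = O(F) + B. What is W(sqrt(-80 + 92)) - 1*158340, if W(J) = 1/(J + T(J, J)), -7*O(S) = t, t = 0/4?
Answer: -158340 + sqrt(3)/12 ≈ -1.5834e+5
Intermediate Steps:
t = 0 (t = 0*(1/4) = 0)
O(S) = 0 (O(S) = -1/7*0 = 0)
T(B, F) = B (T(B, F) = 0 + B = B)
W(J) = 1/(2*J) (W(J) = 1/(J + J) = 1/(2*J))
W(sqrt(-80 + 92)) - 1*158340 = 1/(2*(sqrt(-80 + 92))) - 1*158340 = 1/(2*(sqrt(12))) - 158340 = 1/(2*((2*sqrt(3)))) - 158340 = (sqrt(3)/6)/2 - 158340 = sqrt(3)/12 - 158340 = -158340 + sqrt(3)/12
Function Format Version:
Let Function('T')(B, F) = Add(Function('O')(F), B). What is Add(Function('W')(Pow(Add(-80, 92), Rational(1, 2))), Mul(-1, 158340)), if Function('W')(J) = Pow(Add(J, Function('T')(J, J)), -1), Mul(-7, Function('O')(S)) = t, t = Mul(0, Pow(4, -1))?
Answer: Add(-158340, Mul(Rational(1, 12), Pow(3, Rational(1, 2)))) ≈ -1.5834e+5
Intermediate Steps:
t = 0 (t = Mul(0, Rational(1, 4)) = 0)
Function('O')(S) = 0 (Function('O')(S) = Mul(Rational(-1, 7), 0) = 0)
Function('T')(B, F) = B (Function('T')(B, F) = Add(0, B) = B)
Function('W')(J) = Mul(Rational(1, 2), Pow(J, -1)) (Function('W')(J) = Pow(Add(J, J), -1) = Pow(Mul(2, J), -1) = Mul(Rational(1, 2), Pow(J, -1)))
Add(Function('W')(Pow(Add(-80, 92), Rational(1, 2))), Mul(-1, 158340)) = Add(Mul(Rational(1, 2), Pow(Pow(Add(-80, 92), Rational(1, 2)), -1)), Mul(-1, 158340)) = Add(Mul(Rational(1, 2), Pow(Pow(12, Rational(1, 2)), -1)), -158340) = Add(Mul(Rational(1, 2), Pow(Mul(2, Pow(3, Rational(1, 2))), -1)), -158340) = Add(Mul(Rational(1, 2), Mul(Rational(1, 6), Pow(3, Rational(1, 2)))), -158340) = Add(Mul(Rational(1, 12), Pow(3, Rational(1, 2))), -158340) = Add(-158340, Mul(Rational(1, 12), Pow(3, Rational(1, 2))))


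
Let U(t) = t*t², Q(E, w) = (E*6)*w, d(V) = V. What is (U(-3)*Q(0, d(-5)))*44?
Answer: 0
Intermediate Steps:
Q(E, w) = 6*E*w (Q(E, w) = (6*E)*w = 6*E*w)
U(t) = t³
(U(-3)*Q(0, d(-5)))*44 = ((-3)³*(6*0*(-5)))*44 = -27*0*44 = 0*44 = 0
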